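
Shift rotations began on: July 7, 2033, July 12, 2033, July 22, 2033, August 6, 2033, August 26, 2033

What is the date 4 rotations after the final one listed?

January 3, 2034

Intervals are 5, 10, 15, 20 days — an arithmetic progression with common difference 5.
Next gap: 25 days. August 26, 2033 + 25 days = September 20, 2033.
Next gap: 30 days. September 20, 2033 + 30 days = October 20, 2033.
Next gap: 35 days. October 20, 2033 + 35 days = November 24, 2033.
Next gap: 40 days. November 24, 2033 + 40 days = January 3, 2034.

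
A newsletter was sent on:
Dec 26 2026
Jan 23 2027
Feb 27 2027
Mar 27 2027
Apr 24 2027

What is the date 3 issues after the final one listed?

Jul 24 2027

All dates are Saturdays, 28, 35, 28, 28 days apart.
Specifically, the 4th Saturday of each month.
May 2027 — 4th Saturday is May 22 2027.
4th Saturday of June 2027: Jun 26 2027.
July 2027 — 4th Saturday is Jul 24 2027.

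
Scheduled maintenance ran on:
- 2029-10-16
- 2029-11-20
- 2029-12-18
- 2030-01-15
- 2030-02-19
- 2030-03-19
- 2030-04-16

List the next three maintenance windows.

Gaps: 35, 28, 28, 35, 28, 28 days — a mix of 28 and 35. Every date is a Tuesday.
Each is the 3rd Tuesday of its month.
3rd Tuesday of May 2030: 2030-05-21.
3rd Tuesday of June 2030: 2030-06-18.
July 2030 — 3rd Tuesday is 2030-07-16.

2030-05-21, 2030-06-18, 2030-07-16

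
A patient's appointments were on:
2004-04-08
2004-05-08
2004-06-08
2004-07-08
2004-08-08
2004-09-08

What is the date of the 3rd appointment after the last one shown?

Gaps: 30, 31, 30, 31, 31 days — not constant. Every event is on the 8th of the month.
Pattern: the 8th of each month.
October 2004: 2004-10-08.
November 2004: 2004-11-08.
Next: December 2004 → 2004-12-08.

2004-12-08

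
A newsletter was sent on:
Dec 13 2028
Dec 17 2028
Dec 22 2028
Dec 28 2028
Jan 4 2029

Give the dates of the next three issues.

Intervals are 4, 5, 6, 7 days — an arithmetic progression with common difference 1.
Next gap: 8 days. Jan 4 2029 + 8 days = Jan 12 2029.
Next gap: 9 days. Jan 12 2029 + 9 days = Jan 21 2029.
Next gap: 10 days. Jan 21 2029 + 10 days = Jan 31 2029.

Jan 12 2029, Jan 21 2029, Jan 31 2029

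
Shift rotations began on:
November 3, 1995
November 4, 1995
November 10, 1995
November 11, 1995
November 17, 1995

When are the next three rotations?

November 18, 1995; November 24, 1995; November 25, 1995

The gap pattern 1, 6, 1, 6 repeats every 2 events.
These are the Fridays and Saturdays of each week.
Next Saturday: November 18, 1995.
Next Friday: November 24, 1995.
Next Saturday: November 25, 1995.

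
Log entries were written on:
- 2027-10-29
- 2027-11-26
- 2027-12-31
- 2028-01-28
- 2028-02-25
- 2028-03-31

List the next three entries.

2028-04-28, 2028-05-26, 2028-06-30

All Fridays; the gaps (28, 35, 28, 28, 35) vary with month length.
This is the last Friday of each month.
April 2028 ends with Friday 2028-04-28.
May 2028 ends with Friday 2028-05-26.
Last Friday of June 2028: 2028-06-30.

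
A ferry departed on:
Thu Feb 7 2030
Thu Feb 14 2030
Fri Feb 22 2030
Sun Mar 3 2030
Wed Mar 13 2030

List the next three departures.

Sun Mar 24 2030, Fri Apr 5 2030, Thu Apr 18 2030

The spacing grows by 1 each time: 7, 8, 9, 10 days.
Next gap: 11 days. Wed Mar 13 2030 + 11 days = Sun Mar 24 2030.
Next gap: 12 days. Sun Mar 24 2030 + 12 days = Fri Apr 5 2030.
Next gap: 13 days. Fri Apr 5 2030 + 13 days = Thu Apr 18 2030.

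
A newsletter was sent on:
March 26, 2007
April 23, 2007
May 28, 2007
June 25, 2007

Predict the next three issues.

July 23, 2007; August 27, 2007; September 24, 2007

These are Mondays at 28- or 35-day spacing (28, 35, 28).
The pattern: 4th Monday of the month.
July 2007 — 4th Monday is July 23, 2007.
August 2007 — 4th Monday is August 27, 2007.
September 2007 — 4th Monday is September 24, 2007.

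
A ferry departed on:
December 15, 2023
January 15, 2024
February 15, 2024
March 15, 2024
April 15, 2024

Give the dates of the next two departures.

May 15, 2024; June 15, 2024

Each date is the 15th; the gaps (31, 31, 29, 31) track the month lengths.
The rule is the 15th of each month.
Next: May 2024 → May 15, 2024.
June 2024: June 15, 2024.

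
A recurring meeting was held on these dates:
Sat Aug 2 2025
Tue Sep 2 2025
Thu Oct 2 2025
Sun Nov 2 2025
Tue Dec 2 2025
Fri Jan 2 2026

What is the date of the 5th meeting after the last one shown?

Each date is the 2nd; the gaps (31, 30, 31, 30, 31) track the month lengths.
The rule is the 2nd of each month.
February 2026: Mon Feb 2 2026.
Next: March 2026 → Mon Mar 2 2026.
April 2026: Thu Apr 2 2026.
May 2026: Sat May 2 2026.
Next: June 2026 → Tue Jun 2 2026.

Tue Jun 2 2026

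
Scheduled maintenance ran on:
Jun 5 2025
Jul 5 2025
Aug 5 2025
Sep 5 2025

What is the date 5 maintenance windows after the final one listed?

Feb 5 2026

The day-of-month is always 5 (30, 31, 31 days between events).
So this recurs on the 5th of each month.
October 2025: Oct 5 2025.
November 2025: Nov 5 2025.
Next: December 2025 → Dec 5 2025.
January 2026: Jan 5 2026.
Next: February 2026 → Feb 5 2026.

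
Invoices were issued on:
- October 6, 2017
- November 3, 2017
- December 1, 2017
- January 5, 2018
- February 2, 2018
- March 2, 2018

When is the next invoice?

April 6, 2018

These are Fridays at 28- or 35-day spacing (28, 28, 35, 28, 28).
The pattern: 1st Friday of the month.
April 2018 — 1st Friday is April 6, 2018.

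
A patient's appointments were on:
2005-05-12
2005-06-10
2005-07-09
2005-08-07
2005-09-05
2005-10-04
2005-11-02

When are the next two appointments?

2005-12-01, 2005-12-30

The spacing is 29, 29, 29, 29, 29, 29 days — always 29 days.
2005-11-02 + 29 days = 2005-12-01.
2005-12-01 + 29 days = 2005-12-30.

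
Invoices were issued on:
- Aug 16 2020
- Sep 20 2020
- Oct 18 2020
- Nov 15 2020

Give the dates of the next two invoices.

Dec 20 2020, Jan 17 2021

Gaps: 35, 28, 28 days — a mix of 28 and 35. Every date is a Sunday.
Each is the 3rd Sunday of its month.
December 2020 — 3rd Sunday is Dec 20 2020.
3rd Sunday of January 2021: Jan 17 2021.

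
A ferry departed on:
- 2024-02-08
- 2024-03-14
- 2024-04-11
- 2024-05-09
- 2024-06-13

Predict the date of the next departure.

2024-07-11

These are Thursdays at 28- or 35-day spacing (35, 28, 28, 35).
The pattern: 2nd Thursday of the month.
July 2024 — 2nd Thursday is 2024-07-11.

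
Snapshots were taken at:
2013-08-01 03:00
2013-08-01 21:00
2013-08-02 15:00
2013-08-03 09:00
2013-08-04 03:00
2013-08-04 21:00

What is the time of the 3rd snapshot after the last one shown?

Gaps: 18, 18, 18, 18, 18 hours — each event is 18 hours after the previous one.
2013-08-04 21:00 + 18 h = 2013-08-05 15:00.
2013-08-05 15:00 + 18 h = 2013-08-06 09:00.
2013-08-06 09:00 + 18 h = 2013-08-07 03:00.

2013-08-07 03:00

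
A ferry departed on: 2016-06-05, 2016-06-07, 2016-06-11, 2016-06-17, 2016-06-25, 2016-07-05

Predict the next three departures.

Intervals are 2, 4, 6, 8, 10 days — an arithmetic progression with common difference 2.
Next gap: 12 days. 2016-07-05 + 12 days = 2016-07-17.
Next gap: 14 days. 2016-07-17 + 14 days = 2016-07-31.
Next gap: 16 days. 2016-07-31 + 16 days = 2016-08-16.

2016-07-17, 2016-07-31, 2016-08-16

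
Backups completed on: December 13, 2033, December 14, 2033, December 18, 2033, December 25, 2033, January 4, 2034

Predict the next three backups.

The spacing grows by 3 each time: 1, 4, 7, 10 days.
Next gap: 13 days. January 4, 2034 + 13 days = January 17, 2034.
Next gap: 16 days. January 17, 2034 + 16 days = February 2, 2034.
Next gap: 19 days. February 2, 2034 + 19 days = February 21, 2034.

January 17, 2034; February 2, 2034; February 21, 2034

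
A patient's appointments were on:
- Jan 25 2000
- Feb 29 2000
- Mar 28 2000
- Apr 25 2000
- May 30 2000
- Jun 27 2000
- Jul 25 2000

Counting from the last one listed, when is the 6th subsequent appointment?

Every date is a Tuesday; gaps 35, 28, 28, 35, 28, 28 days.
Each is the last Tuesday of its month (at least one falls on the 29th or later, ruling out '4th Tuesday').
Last Tuesday of August 2000: Aug 29 2000.
Last Tuesday of September 2000: Sep 26 2000.
Last Tuesday of October 2000: Oct 31 2000.
Last Tuesday of November 2000: Nov 28 2000.
Last Tuesday of December 2000: Dec 26 2000.
Last Tuesday of January 2001: Jan 30 2001.

Jan 30 2001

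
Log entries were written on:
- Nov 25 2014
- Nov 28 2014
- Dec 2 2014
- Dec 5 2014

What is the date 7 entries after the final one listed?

Gaps: 3, 4, 3 days — not constant, but cyclic with period 2.
The events fall on every Tuesday and Friday.
Next Tuesday: Dec 9 2014.
Next Friday: Dec 12 2014.
The following Tuesday is Dec 16 2014.
Next Friday: Dec 19 2014.
The following Tuesday is Dec 23 2014.
Next Friday: Dec 26 2014.
The following Tuesday is Dec 30 2014.

Dec 30 2014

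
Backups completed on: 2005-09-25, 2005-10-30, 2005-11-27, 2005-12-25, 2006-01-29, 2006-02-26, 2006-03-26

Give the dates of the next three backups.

All Sundays; the gaps (35, 28, 28, 35, 28, 28) vary with month length.
This is the last Sunday of each month.
April 2006 ends with Sunday 2006-04-30.
May 2006 ends with Sunday 2006-05-28.
Last Sunday of June 2006: 2006-06-25.

2006-04-30, 2006-05-28, 2006-06-25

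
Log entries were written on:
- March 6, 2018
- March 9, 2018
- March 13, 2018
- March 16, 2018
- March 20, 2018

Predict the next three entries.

March 23, 2018; March 27, 2018; March 30, 2018

The gap pattern 3, 4, 3, 4 repeats every 2 events.
These are the Tuesdays and Fridays of each week.
Next Friday: March 23, 2018.
The following Tuesday is March 27, 2018.
The following Friday is March 30, 2018.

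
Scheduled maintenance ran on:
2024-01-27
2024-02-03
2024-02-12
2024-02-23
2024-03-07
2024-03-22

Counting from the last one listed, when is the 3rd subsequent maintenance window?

Intervals are 7, 9, 11, 13, 15 days — an arithmetic progression with common difference 2.
Next gap: 17 days. 2024-03-22 + 17 days = 2024-04-08.
Next gap: 19 days. 2024-04-08 + 19 days = 2024-04-27.
Next gap: 21 days. 2024-04-27 + 21 days = 2024-05-18.

2024-05-18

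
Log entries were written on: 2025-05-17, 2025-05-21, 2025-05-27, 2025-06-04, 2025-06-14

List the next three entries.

2025-06-26, 2025-07-10, 2025-07-26

Intervals are 4, 6, 8, 10 days — an arithmetic progression with common difference 2.
Next gap: 12 days. 2025-06-14 + 12 days = 2025-06-26.
Next gap: 14 days. 2025-06-26 + 14 days = 2025-07-10.
Next gap: 16 days. 2025-07-10 + 16 days = 2025-07-26.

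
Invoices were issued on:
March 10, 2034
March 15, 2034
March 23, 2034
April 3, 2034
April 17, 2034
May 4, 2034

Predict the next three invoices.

Gaps: 5, 8, 11, 14, 17 days — each gap is 3 larger than the previous one.
Next gap: 20 days. May 4, 2034 + 20 days = May 24, 2034.
Next gap: 23 days. May 24, 2034 + 23 days = June 16, 2034.
Next gap: 26 days. June 16, 2034 + 26 days = July 12, 2034.

May 24, 2034; June 16, 2034; July 12, 2034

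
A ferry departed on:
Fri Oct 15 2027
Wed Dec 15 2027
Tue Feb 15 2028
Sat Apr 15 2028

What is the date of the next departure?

Each date is the 15th; the gaps (61, 62, 60) track the month lengths.
The rule is the 15th of every 2 months.
June 2028: Thu Jun 15 2028.

Thu Jun 15 2028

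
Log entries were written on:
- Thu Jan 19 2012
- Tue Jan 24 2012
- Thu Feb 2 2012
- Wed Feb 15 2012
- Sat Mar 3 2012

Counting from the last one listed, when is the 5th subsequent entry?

The spacing grows by 4 each time: 5, 9, 13, 17 days.
Next gap: 21 days. Sat Mar 3 2012 + 21 days = Sat Mar 24 2012.
Next gap: 25 days. Sat Mar 24 2012 + 25 days = Wed Apr 18 2012.
Next gap: 29 days. Wed Apr 18 2012 + 29 days = Thu May 17 2012.
Next gap: 33 days. Thu May 17 2012 + 33 days = Tue Jun 19 2012.
Next gap: 37 days. Tue Jun 19 2012 + 37 days = Thu Jul 26 2012.

Thu Jul 26 2012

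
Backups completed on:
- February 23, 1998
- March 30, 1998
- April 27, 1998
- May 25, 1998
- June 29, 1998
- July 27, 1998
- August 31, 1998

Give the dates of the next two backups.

All Mondays; the gaps (35, 28, 28, 35, 28, 35) vary with month length.
This is the last Monday of each month.
Last Monday of September 1998: September 28, 1998.
Last Monday of October 1998: October 26, 1998.

September 28, 1998; October 26, 1998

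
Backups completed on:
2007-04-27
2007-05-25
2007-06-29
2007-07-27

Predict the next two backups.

2007-08-31, 2007-09-28

All Fridays; the gaps (28, 35, 28) vary with month length.
This is the last Friday of each month.
August 2007 ends with Friday 2007-08-31.
Last Friday of September 2007: 2007-09-28.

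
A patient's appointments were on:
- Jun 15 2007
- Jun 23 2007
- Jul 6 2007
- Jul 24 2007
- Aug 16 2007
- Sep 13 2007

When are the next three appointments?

The spacing grows by 5 each time: 8, 13, 18, 23, 28 days.
Next gap: 33 days. Sep 13 2007 + 33 days = Oct 16 2007.
Next gap: 38 days. Oct 16 2007 + 38 days = Nov 23 2007.
Next gap: 43 days. Nov 23 2007 + 43 days = Jan 5 2008.

Oct 16 2007, Nov 23 2007, Jan 5 2008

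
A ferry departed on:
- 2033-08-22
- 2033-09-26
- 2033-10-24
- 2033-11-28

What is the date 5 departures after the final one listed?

Gaps: 35, 28, 35 days — a mix of 28 and 35. Every date is a Monday.
Each is the 4th Monday of its month.
4th Monday of December 2033: 2033-12-26.
January 2034 — 4th Monday is 2034-01-23.
4th Monday of February 2034: 2034-02-27.
March 2034 — 4th Monday is 2034-03-27.
April 2034 — 4th Monday is 2034-04-24.

2034-04-24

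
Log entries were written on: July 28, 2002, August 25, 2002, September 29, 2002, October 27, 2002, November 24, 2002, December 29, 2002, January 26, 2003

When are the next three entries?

Every date is a Sunday; gaps 28, 35, 28, 28, 35, 28 days.
Each is the last Sunday of its month (at least one falls on the 29th or later, ruling out '4th Sunday').
February 2003 ends with Sunday February 23, 2003.
March 2003 ends with Sunday March 30, 2003.
April 2003 ends with Sunday April 27, 2003.

February 23, 2003; March 30, 2003; April 27, 2003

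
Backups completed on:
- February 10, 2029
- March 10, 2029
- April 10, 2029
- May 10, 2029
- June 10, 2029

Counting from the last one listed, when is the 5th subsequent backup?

November 10, 2029

Gaps: 28, 31, 30, 31 days — not constant. Every event is on the 10th of the month.
Pattern: the 10th of each month.
Next: July 2029 → July 10, 2029.
Next: August 2029 → August 10, 2029.
Next: September 2029 → September 10, 2029.
Next: October 2029 → October 10, 2029.
November 2029: November 10, 2029.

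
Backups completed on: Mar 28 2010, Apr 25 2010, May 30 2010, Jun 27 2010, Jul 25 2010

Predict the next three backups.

These are Sundays with 28, 35, 28, 28-day gaps.
Each is the final Sunday of its month — May 30 2010 is past the 28th, so '4th Sunday' doesn't fit.
Last Sunday of August 2010: Aug 29 2010.
September 2010 ends with Sunday Sep 26 2010.
October 2010 ends with Sunday Oct 31 2010.

Aug 29 2010, Sep 26 2010, Oct 31 2010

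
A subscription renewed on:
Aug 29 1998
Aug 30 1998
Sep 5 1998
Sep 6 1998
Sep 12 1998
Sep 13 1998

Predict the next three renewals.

Sep 19 1998, Sep 20 1998, Sep 26 1998

The gap pattern 1, 6, 1, 6, 1 repeats every 2 events.
These are the Saturdays and Sundays of each week.
Next Saturday: Sep 19 1998.
The following Sunday is Sep 20 1998.
Next Saturday: Sep 26 1998.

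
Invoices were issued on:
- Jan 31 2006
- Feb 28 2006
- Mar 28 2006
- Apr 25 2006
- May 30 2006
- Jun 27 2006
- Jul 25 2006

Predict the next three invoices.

Every date is a Tuesday; gaps 28, 28, 28, 35, 28, 28 days.
Each is the last Tuesday of its month (at least one falls on the 29th or later, ruling out '4th Tuesday').
Last Tuesday of August 2006: Aug 29 2006.
September 2006 ends with Tuesday Sep 26 2006.
October 2006 ends with Tuesday Oct 31 2006.

Aug 29 2006, Sep 26 2006, Oct 31 2006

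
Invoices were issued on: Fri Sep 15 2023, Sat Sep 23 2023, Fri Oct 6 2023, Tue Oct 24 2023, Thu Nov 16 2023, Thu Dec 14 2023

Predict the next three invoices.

Gaps: 8, 13, 18, 23, 28 days — each gap is 5 larger than the previous one.
Next gap: 33 days. Thu Dec 14 2023 + 33 days = Tue Jan 16 2024.
Next gap: 38 days. Tue Jan 16 2024 + 38 days = Fri Feb 23 2024.
Next gap: 43 days. Fri Feb 23 2024 + 43 days = Sat Apr 6 2024.

Tue Jan 16 2024, Fri Feb 23 2024, Sat Apr 6 2024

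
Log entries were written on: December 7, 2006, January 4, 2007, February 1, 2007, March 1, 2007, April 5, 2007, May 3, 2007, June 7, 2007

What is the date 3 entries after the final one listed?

September 6, 2007

These are Thursdays at 28- or 35-day spacing (28, 28, 28, 35, 28, 35).
The pattern: 1st Thursday of the month.
1st Thursday of July 2007: July 5, 2007.
1st Thursday of August 2007: August 2, 2007.
September 2007 — 1st Thursday is September 6, 2007.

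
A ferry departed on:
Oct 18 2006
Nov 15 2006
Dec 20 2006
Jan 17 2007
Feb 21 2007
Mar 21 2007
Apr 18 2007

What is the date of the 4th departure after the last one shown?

Aug 15 2007

Gaps: 28, 35, 28, 35, 28, 28 days — a mix of 28 and 35. Every date is a Wednesday.
Each is the 3rd Wednesday of its month.
May 2007 — 3rd Wednesday is May 16 2007.
June 2007 — 3rd Wednesday is Jun 20 2007.
3rd Wednesday of July 2007: Jul 18 2007.
August 2007 — 3rd Wednesday is Aug 15 2007.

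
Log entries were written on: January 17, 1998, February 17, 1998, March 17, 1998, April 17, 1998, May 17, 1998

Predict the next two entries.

The day-of-month is always 17 (31, 28, 31, 30 days between events).
So this recurs on the 17th of each month.
Next: June 1998 → June 17, 1998.
July 1998: July 17, 1998.

June 17, 1998; July 17, 1998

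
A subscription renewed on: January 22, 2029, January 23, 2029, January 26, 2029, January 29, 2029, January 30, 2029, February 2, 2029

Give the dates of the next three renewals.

The gap pattern 1, 3, 3, 1, 3 repeats every 3 events.
These are the Mondays, Tuesdays and Fridays of each week.
The following Monday is February 5, 2029.
The following Tuesday is February 6, 2029.
The following Friday is February 9, 2029.

February 5, 2029; February 6, 2029; February 9, 2029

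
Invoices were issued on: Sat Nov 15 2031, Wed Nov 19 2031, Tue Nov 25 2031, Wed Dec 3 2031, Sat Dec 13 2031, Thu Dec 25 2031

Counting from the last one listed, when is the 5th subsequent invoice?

Wed Mar 24 2032

Intervals are 4, 6, 8, 10, 12 days — an arithmetic progression with common difference 2.
Next gap: 14 days. Thu Dec 25 2031 + 14 days = Thu Jan 8 2032.
Next gap: 16 days. Thu Jan 8 2032 + 16 days = Sat Jan 24 2032.
Next gap: 18 days. Sat Jan 24 2032 + 18 days = Wed Feb 11 2032.
Next gap: 20 days. Wed Feb 11 2032 + 20 days = Tue Mar 2 2032.
Next gap: 22 days. Tue Mar 2 2032 + 22 days = Wed Mar 24 2032.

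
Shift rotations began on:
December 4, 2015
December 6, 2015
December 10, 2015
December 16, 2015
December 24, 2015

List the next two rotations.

Gaps: 2, 4, 6, 8 days — each gap is 2 larger than the previous one.
Next gap: 10 days. December 24, 2015 + 10 days = January 3, 2016.
Next gap: 12 days. January 3, 2016 + 12 days = January 15, 2016.

January 3, 2016; January 15, 2016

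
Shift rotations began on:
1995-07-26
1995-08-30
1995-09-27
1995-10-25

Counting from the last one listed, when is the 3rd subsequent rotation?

1996-01-31

Every date is a Wednesday; gaps 35, 28, 28 days.
Each is the last Wednesday of its month (at least one falls on the 29th or later, ruling out '4th Wednesday').
Last Wednesday of November 1995: 1995-11-29.
Last Wednesday of December 1995: 1995-12-27.
January 1996 ends with Wednesday 1996-01-31.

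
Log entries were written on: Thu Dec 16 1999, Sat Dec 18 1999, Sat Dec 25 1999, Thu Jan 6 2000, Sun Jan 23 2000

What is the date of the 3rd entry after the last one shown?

Thu Apr 13 2000

Gaps: 2, 7, 12, 17 days — each gap is 5 larger than the previous one.
Next gap: 22 days. Sun Jan 23 2000 + 22 days = Mon Feb 14 2000.
Next gap: 27 days. Mon Feb 14 2000 + 27 days = Sun Mar 12 2000.
Next gap: 32 days. Sun Mar 12 2000 + 32 days = Thu Apr 13 2000.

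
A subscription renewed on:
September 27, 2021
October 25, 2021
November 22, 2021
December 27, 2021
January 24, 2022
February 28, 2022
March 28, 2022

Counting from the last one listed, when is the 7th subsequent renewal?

October 24, 2022

Gaps: 28, 28, 35, 28, 35, 28 days — a mix of 28 and 35. Every date is a Monday.
Each is the 4th Monday of its month.
April 2022 — 4th Monday is April 25, 2022.
4th Monday of May 2022: May 23, 2022.
June 2022 — 4th Monday is June 27, 2022.
July 2022 — 4th Monday is July 25, 2022.
4th Monday of August 2022: August 22, 2022.
4th Monday of September 2022: September 26, 2022.
4th Monday of October 2022: October 24, 2022.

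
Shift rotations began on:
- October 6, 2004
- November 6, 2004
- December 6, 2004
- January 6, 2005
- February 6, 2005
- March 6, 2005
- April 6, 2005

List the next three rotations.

May 6, 2005; June 6, 2005; July 6, 2005

The day-of-month is always 6 (31, 30, 31, 31, 28, 31 days between events).
So this recurs on the 6th of each month.
May 2005: May 6, 2005.
Next: June 2005 → June 6, 2005.
July 2005: July 6, 2005.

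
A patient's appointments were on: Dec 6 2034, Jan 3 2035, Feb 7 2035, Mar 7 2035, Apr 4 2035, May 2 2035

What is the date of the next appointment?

These are Wednesdays at 28- or 35-day spacing (28, 35, 28, 28, 28).
The pattern: 1st Wednesday of the month.
June 2035 — 1st Wednesday is Jun 6 2035.

Jun 6 2035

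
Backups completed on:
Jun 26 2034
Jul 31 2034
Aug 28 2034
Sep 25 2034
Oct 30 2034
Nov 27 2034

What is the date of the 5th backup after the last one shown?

All Mondays; the gaps (35, 28, 28, 35, 28) vary with month length.
This is the last Monday of each month.
Last Monday of December 2034: Dec 25 2034.
January 2035 ends with Monday Jan 29 2035.
Last Monday of February 2035: Feb 26 2035.
March 2035 ends with Monday Mar 26 2035.
Last Monday of April 2035: Apr 30 2035.

Apr 30 2035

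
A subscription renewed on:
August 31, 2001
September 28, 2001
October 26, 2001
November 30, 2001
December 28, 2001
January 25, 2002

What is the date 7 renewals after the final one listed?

Every date is a Friday; gaps 28, 28, 35, 28, 28 days.
Each is the last Friday of its month (at least one falls on the 29th or later, ruling out '4th Friday').
February 2002 ends with Friday February 22, 2002.
Last Friday of March 2002: March 29, 2002.
April 2002 ends with Friday April 26, 2002.
May 2002 ends with Friday May 31, 2002.
June 2002 ends with Friday June 28, 2002.
July 2002 ends with Friday July 26, 2002.
Last Friday of August 2002: August 30, 2002.

August 30, 2002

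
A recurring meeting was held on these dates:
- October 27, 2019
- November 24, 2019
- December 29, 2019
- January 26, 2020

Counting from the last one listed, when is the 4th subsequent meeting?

All Sundays; the gaps (28, 35, 28) vary with month length.
This is the last Sunday of each month.
February 2020 ends with Sunday February 23, 2020.
Last Sunday of March 2020: March 29, 2020.
April 2020 ends with Sunday April 26, 2020.
May 2020 ends with Sunday May 31, 2020.

May 31, 2020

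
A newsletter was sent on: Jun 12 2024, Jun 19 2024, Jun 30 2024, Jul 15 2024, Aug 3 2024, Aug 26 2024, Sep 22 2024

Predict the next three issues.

The spacing grows by 4 each time: 7, 11, 15, 19, 23, 27 days.
Next gap: 31 days. Sep 22 2024 + 31 days = Oct 23 2024.
Next gap: 35 days. Oct 23 2024 + 35 days = Nov 27 2024.
Next gap: 39 days. Nov 27 2024 + 39 days = Jan 5 2025.

Oct 23 2024, Nov 27 2024, Jan 5 2025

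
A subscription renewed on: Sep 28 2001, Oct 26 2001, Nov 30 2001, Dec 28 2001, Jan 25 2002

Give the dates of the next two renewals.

Feb 22 2002, Mar 29 2002

Every date is a Friday; gaps 28, 35, 28, 28 days.
Each is the last Friday of its month (at least one falls on the 29th or later, ruling out '4th Friday').
February 2002 ends with Friday Feb 22 2002.
March 2002 ends with Friday Mar 29 2002.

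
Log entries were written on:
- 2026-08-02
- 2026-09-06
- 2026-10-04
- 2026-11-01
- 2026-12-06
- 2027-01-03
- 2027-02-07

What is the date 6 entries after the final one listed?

Gaps: 35, 28, 28, 35, 28, 35 days — a mix of 28 and 35. Every date is a Sunday.
Each is the 1st Sunday of its month.
1st Sunday of March 2027: 2027-03-07.
1st Sunday of April 2027: 2027-04-04.
1st Sunday of May 2027: 2027-05-02.
June 2027 — 1st Sunday is 2027-06-06.
July 2027 — 1st Sunday is 2027-07-04.
August 2027 — 1st Sunday is 2027-08-01.

2027-08-01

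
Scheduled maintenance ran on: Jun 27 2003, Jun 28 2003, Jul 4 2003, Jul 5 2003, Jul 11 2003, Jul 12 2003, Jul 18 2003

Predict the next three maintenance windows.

Jul 19 2003, Jul 25 2003, Jul 26 2003

Gaps: 1, 6, 1, 6, 1, 6 days — not constant, but cyclic with period 2.
The events fall on every Friday and Saturday.
The following Saturday is Jul 19 2003.
Next Friday: Jul 25 2003.
Next Saturday: Jul 26 2003.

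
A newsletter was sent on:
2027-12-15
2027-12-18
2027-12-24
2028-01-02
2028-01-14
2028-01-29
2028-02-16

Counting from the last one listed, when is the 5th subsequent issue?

2028-06-30

Intervals are 3, 6, 9, 12, 15, 18 days — an arithmetic progression with common difference 3.
Next gap: 21 days. 2028-02-16 + 21 days = 2028-03-08.
Next gap: 24 days. 2028-03-08 + 24 days = 2028-04-01.
Next gap: 27 days. 2028-04-01 + 27 days = 2028-04-28.
Next gap: 30 days. 2028-04-28 + 30 days = 2028-05-28.
Next gap: 33 days. 2028-05-28 + 33 days = 2028-06-30.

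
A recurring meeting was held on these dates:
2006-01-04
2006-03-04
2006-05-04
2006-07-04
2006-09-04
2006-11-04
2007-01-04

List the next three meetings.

2007-03-04, 2007-05-04, 2007-07-04

Gaps: 59, 61, 61, 62, 61, 61 days — not constant. Every event is on the 4th of the month.
Pattern: the 4th of every 2 months.
March 2007: 2007-03-04.
May 2007: 2007-05-04.
July 2007: 2007-07-04.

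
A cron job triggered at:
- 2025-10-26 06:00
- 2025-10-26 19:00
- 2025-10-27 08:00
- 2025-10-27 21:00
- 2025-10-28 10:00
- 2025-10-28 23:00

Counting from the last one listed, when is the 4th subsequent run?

Gaps: 13, 13, 13, 13, 13 hours — each event is 13 hours after the previous one.
2025-10-28 23:00 + 13 h = 2025-10-29 12:00.
2025-10-29 12:00 + 13 h = 2025-10-30 01:00.
2025-10-30 01:00 + 13 h = 2025-10-30 14:00.
2025-10-30 14:00 + 13 h = 2025-10-31 03:00.

2025-10-31 03:00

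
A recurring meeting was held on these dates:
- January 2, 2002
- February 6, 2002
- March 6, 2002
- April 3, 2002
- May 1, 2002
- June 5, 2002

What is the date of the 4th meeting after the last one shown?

October 2, 2002

All dates are Wednesdays, 35, 28, 28, 28, 35 days apart.
Specifically, the 1st Wednesday of each month.
July 2002 — 1st Wednesday is July 3, 2002.
August 2002 — 1st Wednesday is August 7, 2002.
1st Wednesday of September 2002: September 4, 2002.
1st Wednesday of October 2002: October 2, 2002.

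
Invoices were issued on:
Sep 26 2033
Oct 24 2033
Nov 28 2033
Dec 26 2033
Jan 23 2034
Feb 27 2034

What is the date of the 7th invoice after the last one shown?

Gaps: 28, 35, 28, 28, 35 days — a mix of 28 and 35. Every date is a Monday.
Each is the 4th Monday of its month.
March 2034 — 4th Monday is Mar 27 2034.
4th Monday of April 2034: Apr 24 2034.
May 2034 — 4th Monday is May 22 2034.
4th Monday of June 2034: Jun 26 2034.
July 2034 — 4th Monday is Jul 24 2034.
4th Monday of August 2034: Aug 28 2034.
September 2034 — 4th Monday is Sep 25 2034.

Sep 25 2034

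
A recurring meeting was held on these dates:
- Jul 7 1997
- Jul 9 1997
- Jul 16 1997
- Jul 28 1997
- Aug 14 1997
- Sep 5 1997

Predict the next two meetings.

Intervals are 2, 7, 12, 17, 22 days — an arithmetic progression with common difference 5.
Next gap: 27 days. Sep 5 1997 + 27 days = Oct 2 1997.
Next gap: 32 days. Oct 2 1997 + 32 days = Nov 3 1997.

Oct 2 1997, Nov 3 1997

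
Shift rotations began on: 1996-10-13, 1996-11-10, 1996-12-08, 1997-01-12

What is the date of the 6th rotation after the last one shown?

Gaps: 28, 28, 35 days — a mix of 28 and 35. Every date is a Sunday.
Each is the 2nd Sunday of its month.
February 1997 — 2nd Sunday is 1997-02-09.
2nd Sunday of March 1997: 1997-03-09.
April 1997 — 2nd Sunday is 1997-04-13.
May 1997 — 2nd Sunday is 1997-05-11.
June 1997 — 2nd Sunday is 1997-06-08.
July 1997 — 2nd Sunday is 1997-07-13.

1997-07-13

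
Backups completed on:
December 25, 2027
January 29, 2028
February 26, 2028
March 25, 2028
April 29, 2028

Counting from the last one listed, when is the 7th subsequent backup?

November 25, 2028

These are Saturdays with 35, 28, 28, 35-day gaps.
Each is the final Saturday of its month — January 29, 2028 is past the 28th, so '4th Saturday' doesn't fit.
May 2028 ends with Saturday May 27, 2028.
Last Saturday of June 2028: June 24, 2028.
July 2028 ends with Saturday July 29, 2028.
Last Saturday of August 2028: August 26, 2028.
September 2028 ends with Saturday September 30, 2028.
October 2028 ends with Saturday October 28, 2028.
November 2028 ends with Saturday November 25, 2028.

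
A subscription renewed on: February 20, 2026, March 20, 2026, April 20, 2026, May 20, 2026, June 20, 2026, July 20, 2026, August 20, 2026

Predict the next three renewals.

Gaps: 28, 31, 30, 31, 30, 31 days — not constant. Every event is on the 20th of the month.
Pattern: the 20th of each month.
Next: September 2026 → September 20, 2026.
Next: October 2026 → October 20, 2026.
November 2026: November 20, 2026.

September 20, 2026; October 20, 2026; November 20, 2026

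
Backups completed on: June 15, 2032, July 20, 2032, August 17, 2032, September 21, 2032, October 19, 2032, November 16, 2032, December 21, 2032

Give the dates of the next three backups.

January 18, 2033; February 15, 2033; March 15, 2033

All dates are Tuesdays, 35, 28, 35, 28, 28, 35 days apart.
Specifically, the 3rd Tuesday of each month.
January 2033 — 3rd Tuesday is January 18, 2033.
February 2033 — 3rd Tuesday is February 15, 2033.
3rd Tuesday of March 2033: March 15, 2033.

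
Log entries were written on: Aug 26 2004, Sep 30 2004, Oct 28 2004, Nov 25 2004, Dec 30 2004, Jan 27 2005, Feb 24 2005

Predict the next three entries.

All Thursdays; the gaps (35, 28, 28, 35, 28, 28) vary with month length.
This is the last Thursday of each month.
Last Thursday of March 2005: Mar 31 2005.
April 2005 ends with Thursday Apr 28 2005.
May 2005 ends with Thursday May 26 2005.

Mar 31 2005, Apr 28 2005, May 26 2005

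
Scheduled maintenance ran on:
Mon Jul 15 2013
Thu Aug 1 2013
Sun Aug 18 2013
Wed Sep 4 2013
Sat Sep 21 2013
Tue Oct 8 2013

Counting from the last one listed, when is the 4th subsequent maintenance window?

Sun Dec 15 2013

The spacing is 17, 17, 17, 17, 17 days — always 17 days.
Tue Oct 8 2013 + 17 days = Fri Oct 25 2013.
Fri Oct 25 2013 + 17 days = Mon Nov 11 2013.
Mon Nov 11 2013 + 17 days = Thu Nov 28 2013.
Thu Nov 28 2013 + 17 days = Sun Dec 15 2013.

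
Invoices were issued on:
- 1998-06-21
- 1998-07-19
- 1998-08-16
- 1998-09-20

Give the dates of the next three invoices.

1998-10-18, 1998-11-15, 1998-12-20

All dates are Sundays, 28, 28, 35 days apart.
Specifically, the 3rd Sunday of each month.
3rd Sunday of October 1998: 1998-10-18.
November 1998 — 3rd Sunday is 1998-11-15.
3rd Sunday of December 1998: 1998-12-20.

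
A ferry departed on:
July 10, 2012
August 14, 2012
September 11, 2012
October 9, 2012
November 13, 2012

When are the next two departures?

December 11, 2012; January 8, 2013

All dates are Tuesdays, 35, 28, 28, 35 days apart.
Specifically, the 2nd Tuesday of each month.
December 2012 — 2nd Tuesday is December 11, 2012.
2nd Tuesday of January 2013: January 8, 2013.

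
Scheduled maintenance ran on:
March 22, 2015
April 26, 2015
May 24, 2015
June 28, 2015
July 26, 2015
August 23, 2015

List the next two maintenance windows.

Gaps: 35, 28, 35, 28, 28 days — a mix of 28 and 35. Every date is a Sunday.
Each is the 4th Sunday of its month.
September 2015 — 4th Sunday is September 27, 2015.
October 2015 — 4th Sunday is October 25, 2015.

September 27, 2015; October 25, 2015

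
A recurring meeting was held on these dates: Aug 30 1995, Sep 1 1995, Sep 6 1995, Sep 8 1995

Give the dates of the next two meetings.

Sep 13 1995, Sep 15 1995

The gap pattern 2, 5, 2 repeats every 2 events.
These are the Wednesdays and Fridays of each week.
Next Wednesday: Sep 13 1995.
Next Friday: Sep 15 1995.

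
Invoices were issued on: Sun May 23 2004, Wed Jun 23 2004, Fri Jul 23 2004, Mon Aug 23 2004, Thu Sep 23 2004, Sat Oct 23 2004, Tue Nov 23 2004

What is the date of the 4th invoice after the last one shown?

Each date is the 23rd; the gaps (31, 30, 31, 31, 30, 31) track the month lengths.
The rule is the 23rd of each month.
December 2004: Thu Dec 23 2004.
January 2005: Sun Jan 23 2005.
February 2005: Wed Feb 23 2005.
Next: March 2005 → Wed Mar 23 2005.

Wed Mar 23 2005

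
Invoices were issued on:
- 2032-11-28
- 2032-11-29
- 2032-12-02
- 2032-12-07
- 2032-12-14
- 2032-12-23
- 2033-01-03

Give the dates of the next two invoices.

Gaps: 1, 3, 5, 7, 9, 11 days — each gap is 2 larger than the previous one.
Next gap: 13 days. 2033-01-03 + 13 days = 2033-01-16.
Next gap: 15 days. 2033-01-16 + 15 days = 2033-01-31.

2033-01-16, 2033-01-31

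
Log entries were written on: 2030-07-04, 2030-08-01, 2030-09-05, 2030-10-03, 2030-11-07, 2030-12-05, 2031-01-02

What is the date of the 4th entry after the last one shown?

2031-05-01

Gaps: 28, 35, 28, 35, 28, 28 days — a mix of 28 and 35. Every date is a Thursday.
Each is the 1st Thursday of its month.
1st Thursday of February 2031: 2031-02-06.
March 2031 — 1st Thursday is 2031-03-06.
April 2031 — 1st Thursday is 2031-04-03.
1st Thursday of May 2031: 2031-05-01.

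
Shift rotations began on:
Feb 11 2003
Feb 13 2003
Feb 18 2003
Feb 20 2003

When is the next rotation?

Feb 25 2003

The gap pattern 2, 5, 2 repeats every 2 events.
These are the Tuesdays and Thursdays of each week.
Next Tuesday: Feb 25 2003.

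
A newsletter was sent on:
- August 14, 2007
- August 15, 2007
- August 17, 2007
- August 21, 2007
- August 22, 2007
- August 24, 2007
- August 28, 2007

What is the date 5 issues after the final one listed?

Gaps: 1, 2, 4, 1, 2, 4 days — not constant, but cyclic with period 3.
The events fall on every Tuesday, Wednesday and Friday.
Next Wednesday: August 29, 2007.
Next Friday: August 31, 2007.
The following Tuesday is September 4, 2007.
Next Wednesday: September 5, 2007.
The following Friday is September 7, 2007.

September 7, 2007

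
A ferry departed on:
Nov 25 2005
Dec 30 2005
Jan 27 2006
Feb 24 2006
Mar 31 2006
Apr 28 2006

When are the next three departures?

Every date is a Friday; gaps 35, 28, 28, 35, 28 days.
Each is the last Friday of its month (at least one falls on the 29th or later, ruling out '4th Friday').
Last Friday of May 2006: May 26 2006.
June 2006 ends with Friday Jun 30 2006.
July 2006 ends with Friday Jul 28 2006.

May 26 2006, Jun 30 2006, Jul 28 2006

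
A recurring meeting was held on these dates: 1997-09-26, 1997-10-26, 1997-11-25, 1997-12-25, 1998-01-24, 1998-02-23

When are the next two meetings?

The spacing is 30, 30, 30, 30, 30 days — always 30 days.
1998-02-23 + 30 days = 1998-03-25.
1998-03-25 + 30 days = 1998-04-24.

1998-03-25, 1998-04-24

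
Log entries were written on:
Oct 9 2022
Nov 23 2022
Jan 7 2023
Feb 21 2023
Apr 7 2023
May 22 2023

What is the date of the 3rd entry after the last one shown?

Every event comes 45 days after the last (45, 45, 45, 45, 45).
May 22 2023 + 45 days = Jul 6 2023.
Jul 6 2023 + 45 days = Aug 20 2023.
Aug 20 2023 + 45 days = Oct 4 2023.

Oct 4 2023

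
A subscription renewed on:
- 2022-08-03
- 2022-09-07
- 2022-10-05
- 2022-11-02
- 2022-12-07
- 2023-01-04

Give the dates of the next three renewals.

These are Wednesdays at 28- or 35-day spacing (35, 28, 28, 35, 28).
The pattern: 1st Wednesday of the month.
February 2023 — 1st Wednesday is 2023-02-01.
March 2023 — 1st Wednesday is 2023-03-01.
1st Wednesday of April 2023: 2023-04-05.

2023-02-01, 2023-03-01, 2023-04-05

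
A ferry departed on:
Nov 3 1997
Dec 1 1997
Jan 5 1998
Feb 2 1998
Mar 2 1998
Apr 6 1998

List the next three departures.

Gaps: 28, 35, 28, 28, 35 days — a mix of 28 and 35. Every date is a Monday.
Each is the 1st Monday of its month.
May 1998 — 1st Monday is May 4 1998.
1st Monday of June 1998: Jun 1 1998.
July 1998 — 1st Monday is Jul 6 1998.

May 4 1998, Jun 1 1998, Jul 6 1998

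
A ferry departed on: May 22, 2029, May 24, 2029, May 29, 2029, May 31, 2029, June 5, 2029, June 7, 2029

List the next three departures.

June 12, 2029; June 14, 2029; June 19, 2029

Every event lands on a Tuesday or Thursday (gaps cycle 2, 5, 2, 5, 2).
So the schedule is: every Tuesday and Thursday.
Next Tuesday: June 12, 2029.
Next Thursday: June 14, 2029.
The following Tuesday is June 19, 2029.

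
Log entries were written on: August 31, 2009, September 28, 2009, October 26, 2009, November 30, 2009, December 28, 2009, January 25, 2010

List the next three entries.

February 22, 2010; March 29, 2010; April 26, 2010

These are Mondays with 28, 28, 35, 28, 28-day gaps.
Each is the final Monday of its month — August 31, 2009 is past the 28th, so '4th Monday' doesn't fit.
February 2010 ends with Monday February 22, 2010.
Last Monday of March 2010: March 29, 2010.
April 2010 ends with Monday April 26, 2010.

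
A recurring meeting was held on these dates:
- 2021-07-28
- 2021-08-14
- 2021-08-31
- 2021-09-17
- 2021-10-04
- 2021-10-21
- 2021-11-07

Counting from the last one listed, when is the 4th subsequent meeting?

2022-01-14

Every event comes 17 days after the last (17, 17, 17, 17, 17, 17).
2021-11-07 + 17 days = 2021-11-24.
2021-11-24 + 17 days = 2021-12-11.
2021-12-11 + 17 days = 2021-12-28.
2021-12-28 + 17 days = 2022-01-14.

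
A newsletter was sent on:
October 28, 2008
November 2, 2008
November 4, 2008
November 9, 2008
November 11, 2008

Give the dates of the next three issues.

Gaps: 5, 2, 5, 2 days — not constant, but cyclic with period 2.
The events fall on every Tuesday and Sunday.
The following Sunday is November 16, 2008.
The following Tuesday is November 18, 2008.
Next Sunday: November 23, 2008.

November 16, 2008; November 18, 2008; November 23, 2008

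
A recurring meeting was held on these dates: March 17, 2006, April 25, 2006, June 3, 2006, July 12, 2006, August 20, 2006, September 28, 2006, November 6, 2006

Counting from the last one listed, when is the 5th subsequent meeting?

Gaps between consecutive events: 39, 39, 39, 39, 39, 39 days — a constant 39-day interval.
November 6, 2006 + 39 days = December 15, 2006.
December 15, 2006 + 39 days = January 23, 2007.
January 23, 2007 + 39 days = March 3, 2007.
March 3, 2007 + 39 days = April 11, 2007.
April 11, 2007 + 39 days = May 20, 2007.

May 20, 2007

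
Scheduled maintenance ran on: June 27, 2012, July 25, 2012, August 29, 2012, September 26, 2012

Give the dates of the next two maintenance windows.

Every date is a Wednesday; gaps 28, 35, 28 days.
Each is the last Wednesday of its month (at least one falls on the 29th or later, ruling out '4th Wednesday').
Last Wednesday of October 2012: October 31, 2012.
Last Wednesday of November 2012: November 28, 2012.

October 31, 2012; November 28, 2012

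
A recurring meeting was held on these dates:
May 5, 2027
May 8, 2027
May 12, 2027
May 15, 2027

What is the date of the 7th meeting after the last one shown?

June 9, 2027

Gaps: 3, 4, 3 days — not constant, but cyclic with period 2.
The events fall on every Wednesday and Saturday.
Next Wednesday: May 19, 2027.
Next Saturday: May 22, 2027.
The following Wednesday is May 26, 2027.
Next Saturday: May 29, 2027.
Next Wednesday: June 2, 2027.
The following Saturday is June 5, 2027.
The following Wednesday is June 9, 2027.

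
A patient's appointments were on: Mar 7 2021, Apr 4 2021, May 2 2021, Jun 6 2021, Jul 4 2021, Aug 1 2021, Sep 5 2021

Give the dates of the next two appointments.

Oct 3 2021, Nov 7 2021

Gaps: 28, 28, 35, 28, 28, 35 days — a mix of 28 and 35. Every date is a Sunday.
Each is the 1st Sunday of its month.
October 2021 — 1st Sunday is Oct 3 2021.
November 2021 — 1st Sunday is Nov 7 2021.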